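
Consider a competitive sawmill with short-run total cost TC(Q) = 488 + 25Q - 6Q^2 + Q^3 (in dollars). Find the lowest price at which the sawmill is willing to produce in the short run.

$16 per unit

The firm shuts down when price falls below the minimum of average variable cost. AVC = VC/Q = 25 - 6Q + Q^2.
dAVC/dQ = -6 + 2Q = 0 gives Q = 3. min AVC = 25 - 6·3 + 3^2 = 16.
For P < $16 the firm produces nothing.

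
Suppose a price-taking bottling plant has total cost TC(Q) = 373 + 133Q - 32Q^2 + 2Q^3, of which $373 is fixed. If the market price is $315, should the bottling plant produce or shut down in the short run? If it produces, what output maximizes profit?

Produce at Q = 13

Strip out fixed cost: VC = 133Q - 32Q^2 + 2Q^3. Then AVC = 133 - 32Q + 2Q^2 and MC = 133 - 64Q + 6Q^2.
AVC hits its minimum where MC = AVC, at Q = 8, giving min AVC = 133 - 32·8 + 2·8^2 = $5.
P = $315 exceeds min AVC = $5, so the firm stays open.
P = MC gives -182 - 64Q + 6Q^2 = 0, with roots -7/3 and 13. Take the larger (rising MC): Q* = 13.
Check: AVC at Q = 13 is $55 ≤ P, so revenue covers variable cost.
Profit = P·Q − TC = 315·13 − 1088 = $3007.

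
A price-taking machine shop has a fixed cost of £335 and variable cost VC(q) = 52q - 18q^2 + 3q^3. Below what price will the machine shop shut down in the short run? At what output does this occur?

The shutdown price is the minimum of AVC. VC = 52q - 18q^2 + 3q^3, so AVC = 52 - 18q + 3q^2.
At the minimum of AVC, MC = AVC. MC = 52 - 36q + 9q^2; setting MC = AVC gives 6q^2 - 18q = 0, so q = 3. min AVC = 25.
The firm shuts down for any P below £25.

£25 per unit, at q = 3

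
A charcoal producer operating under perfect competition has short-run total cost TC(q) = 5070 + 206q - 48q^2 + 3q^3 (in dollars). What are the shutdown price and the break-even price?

Shutdown price = $14; break-even price = $479

Shutdown price = min AVC. AVC = 206 - 48q + 3q^2, with vertex at q = 8 and minimum $14.
ATC = 5070/q + 206 - 48q + 3q^2. Setting dATC/dq = −5070/q^2 − 48 + 6q = 0 gives q = 13 (since 6·13^3 − 48·13^2 = 5070).
min ATC = 5070/13 + 206 − 48·13 + 3·13^2 = $479. That is the break-even price.
Between these two prices the firm operates at a loss; above $479 it earns a profit.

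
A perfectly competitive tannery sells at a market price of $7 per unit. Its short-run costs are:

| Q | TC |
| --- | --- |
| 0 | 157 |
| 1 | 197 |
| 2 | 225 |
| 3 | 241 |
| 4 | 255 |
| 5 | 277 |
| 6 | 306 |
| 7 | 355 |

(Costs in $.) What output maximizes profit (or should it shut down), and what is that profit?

Q = 0 (shut down); profit = -$157

Profit at each row (π = 7Q − TC): Q=0: -157; Q=1: -190; Q=2: -211; Q=3: -220; Q=4: -227; Q=5: -242; Q=6: -264; Q=7: -306.
Profit is highest at Q = 0. Equivalently, the lowest AVC in the table is 120/5 ≈ $24 at Q = 5, and P = $7 falls below it — price never covers variable cost, so the firm shuts down and loses only its fixed cost.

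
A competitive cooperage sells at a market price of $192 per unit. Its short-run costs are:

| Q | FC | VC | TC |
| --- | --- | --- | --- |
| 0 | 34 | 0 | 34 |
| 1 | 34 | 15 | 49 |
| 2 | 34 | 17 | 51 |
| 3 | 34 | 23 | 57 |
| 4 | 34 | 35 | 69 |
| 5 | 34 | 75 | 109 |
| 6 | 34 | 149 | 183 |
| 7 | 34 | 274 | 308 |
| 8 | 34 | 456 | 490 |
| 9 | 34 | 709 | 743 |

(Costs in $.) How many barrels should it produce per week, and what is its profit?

Q = 8; profit = $1046

Profit at each row (π = 192Q − TC): Q=0: -34; Q=1: 143; Q=2: 333; Q=3: 519; Q=4: 699; Q=5: 851; Q=6: 969; Q=7: 1036; Q=8: 1046; Q=9: 985.
Profit is maximized at Q = 8. AVC there is 456/8 = $57 ≤ P, so producing beats shutting down (which would give -$34).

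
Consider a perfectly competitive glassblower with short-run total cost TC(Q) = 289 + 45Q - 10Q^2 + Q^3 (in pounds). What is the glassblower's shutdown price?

The shutdown price is the minimum of AVC. VC = 45Q - 10Q^2 + Q^3, so AVC = 45 - 10Q + Q^2.
At the minimum of AVC, MC = AVC. MC = 45 - 20Q + 3Q^2; setting MC = AVC gives 2Q^2 - 10Q = 0, so Q = 5. min AVC = 20.
So the shutdown price is £20.

£20 per unit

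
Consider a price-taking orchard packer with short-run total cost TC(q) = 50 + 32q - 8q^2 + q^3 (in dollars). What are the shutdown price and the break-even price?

Shutdown price = $16; break-even price = $27

AVC = 32 - 8q + q^2; minimized at q = 4, giving min AVC = $16. That is the shutdown price.
ATC = 50/q + 32 - 8q + q^2. Setting dATC/dq = −50/q^2 − 8 + 2q = 0 gives q = 5 (since 2·5^3 − 8·5^2 = 50).
min ATC = 50/5 + 32 − 8·5 + 5^2 = $27. That is the break-even price.
Between these two prices the firm operates at a loss; above $27 it earns a profit.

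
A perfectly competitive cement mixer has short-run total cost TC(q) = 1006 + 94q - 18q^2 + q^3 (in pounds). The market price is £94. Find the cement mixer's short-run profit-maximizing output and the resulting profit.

Profit = -£142 at q = 12

AVC = 94 - 18q + q^2; min AVC = £13 at q = 9. Since P = £94 ≥ min AVC, the firm produces.
MC = 94 - 36q + 3q^2. Setting P = MC and taking the root on the rising branch gives q* = 12.
TR = 94·12 = 1128. TC = 1006 + 264 = 1270. Profit = 1128 − 1270 = -£142.
That loss of £142 beats the £1006 the firm would lose by shutting down; producing recovers £864 of fixed cost.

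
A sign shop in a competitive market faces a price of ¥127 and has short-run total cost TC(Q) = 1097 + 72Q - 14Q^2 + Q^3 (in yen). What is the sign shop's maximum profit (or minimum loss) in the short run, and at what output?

Profit = -¥129 at Q = 11

AVC = 72 - 14Q + Q^2; min AVC = ¥23 at Q = 7. Since P = ¥127 ≥ min AVC, the firm produces.
With MC = 72 - 28Q + 3Q^2, P = MC on the upward-sloping part at Q* = 11.
TR = 127·11 = 1397. TC = 1097 + 429 = 1526. Profit = 1397 − 1526 = -¥129.
By producing, the firm covers all variable cost plus ¥968 of fixed cost; shutting down would lose the full ¥1097.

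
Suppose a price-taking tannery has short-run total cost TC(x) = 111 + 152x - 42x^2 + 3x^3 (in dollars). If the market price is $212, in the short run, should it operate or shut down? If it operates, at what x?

Produce at x = 10

Strip out fixed cost: VC = 152x - 42x^2 + 3x^3. Then AVC = 152 - 42x + 3x^2 and MC = 152 - 84x + 9x^2.
The AVC parabola has its vertex at x = 42/6 = 7, where AVC = 152 - 42·7 + 3·7^2 = $5.
Since P = $212 ≥ min AVC = $5, price covers variable cost and the firm should produce.
Solving P = MC: -60 - 84x + 9x^2 = 0 ⇒ x = -2/3 or 10. On the upward-sloping branch, x* = 10.
Check: AVC at x = 10 is $32 ≤ P, so revenue covers variable cost.
Profit = P·x − TC = 212·10 − 431 = $1689.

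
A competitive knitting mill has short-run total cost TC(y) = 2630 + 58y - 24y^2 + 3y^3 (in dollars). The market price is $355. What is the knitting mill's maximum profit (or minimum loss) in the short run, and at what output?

Profit = -$200 at y = 9

AVC = 58 - 24y + 3y^2 has its minimum $10 at y = 4; price $355 clears that bar, so the firm operates.
With MC = 58 - 48y + 9y^2, P = MC on the upward-sloping part at y* = 9.
TR = 355·9 = 3195. TC = 2630 + 765 = 3395. Profit = 3195 − 3395 = -$200.
By producing, the firm covers all variable cost plus $2430 of fixed cost; shutting down would lose the full $2630.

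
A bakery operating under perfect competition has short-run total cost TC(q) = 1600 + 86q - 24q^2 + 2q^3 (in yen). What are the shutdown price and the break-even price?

AVC = 86 - 24q + 2q^2; minimized at q = 6, giving min AVC = ¥14. That is the shutdown price.
ATC = 1600/q + 86 - 24q + 2q^2. Setting dATC/dq = −1600/q^2 − 24 + 4q = 0 gives q = 10 (since 4·10^3 − 24·10^2 = 1600).
min ATC = 1600/10 + 86 − 24·10 + 2·10^2 = ¥206. That is the break-even price.
Between these two prices the firm operates at a loss; above ¥206 it earns a profit.

Shutdown price = ¥14; break-even price = ¥206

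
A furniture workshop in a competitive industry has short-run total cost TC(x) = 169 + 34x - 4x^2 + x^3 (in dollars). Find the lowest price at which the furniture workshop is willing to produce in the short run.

$30 per unit

The shutdown price is the minimum of AVC. VC = 34x - 4x^2 + x^3, so AVC = 34 - 4x + x^2.
At the minimum of AVC, MC = AVC. MC = 34 - 8x + 3x^2; setting MC = AVC gives 2x^2 - 4x = 0, so x = 2. min AVC = 30.
So the shutdown price is $30.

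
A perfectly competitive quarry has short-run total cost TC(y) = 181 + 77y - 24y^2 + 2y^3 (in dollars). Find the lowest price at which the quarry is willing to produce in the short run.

Short-run supply begins at min AVC. From VC = 77y - 24y^2 + 2y^3, AVC = 77 - 24y + 2y^2.
dAVC/dy = -24 + 4y = 0 gives y = 6. min AVC = 77 - 24·6 + 2·6^2 = 5.
The firm shuts down for any P below $5.

$5 per unit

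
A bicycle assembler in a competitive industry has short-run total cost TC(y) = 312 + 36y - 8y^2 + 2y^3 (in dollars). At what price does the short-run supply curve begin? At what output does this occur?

$28 per unit, at y = 2

The firm shuts down when price falls below the minimum of average variable cost. AVC = VC/y = 36 - 8y + 2y^2.
At the minimum of AVC, MC = AVC. MC = 36 - 16y + 6y^2; setting MC = AVC gives 4y^2 - 8y = 0, so y = 2. min AVC = 28.
The firm shuts down for any P below $28.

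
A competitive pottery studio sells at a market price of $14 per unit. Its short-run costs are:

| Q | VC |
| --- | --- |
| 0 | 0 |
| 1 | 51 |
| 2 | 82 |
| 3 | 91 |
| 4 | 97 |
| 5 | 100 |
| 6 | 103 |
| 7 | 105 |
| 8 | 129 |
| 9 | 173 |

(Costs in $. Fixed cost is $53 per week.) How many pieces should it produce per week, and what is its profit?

Profit at each row (π = 14Q − TC): Q=0: -53; Q=1: -90; Q=2: -107; Q=3: -102; Q=4: -94; Q=5: -83; Q=6: -72; Q=7: -60; Q=8: -70; Q=9: -100.
Profit is highest at Q = 0. Equivalently, the lowest AVC in the table is 105/7 ≈ $15 at Q = 7, and P = $14 falls below it — price never covers variable cost, so the firm shuts down and loses only its fixed cost.

Q = 0 (shut down); profit = -$53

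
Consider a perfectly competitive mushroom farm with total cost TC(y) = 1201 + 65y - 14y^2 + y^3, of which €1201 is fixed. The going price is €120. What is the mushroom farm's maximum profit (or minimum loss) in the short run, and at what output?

AVC = 65 - 14y + y^2 has its minimum €16 at y = 7; price €120 clears that bar, so the firm operates.
With MC = 65 - 28y + 3y^2, P = MC on the upward-sloping part at y* = 11.
TR = 120·11 = 1320. TC = 1201 + 352 = 1553. Profit = 1320 − 1553 = -€233.
Shutting down would mean losing the fixed cost of €1201, so operating at a loss of €233 is better by €968.

Profit = -€233 at y = 11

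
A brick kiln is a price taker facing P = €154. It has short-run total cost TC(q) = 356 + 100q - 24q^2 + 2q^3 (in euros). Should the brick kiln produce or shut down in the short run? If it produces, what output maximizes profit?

Produce at q = 9

Strip out fixed cost: VC = 100q - 24q^2 + 2q^3. Then AVC = 100 - 24q + 2q^2 and MC = 100 - 48q + 6q^2.
AVC is minimized where dAVC/dq = -24 + 4q = 0, at q = 6; min AVC = 100 - 24·6 + 2·6^2 = €28.
Because €154 ≥ €28, revenue can cover variable cost; the firm operates.
Solving P = MC: -54 - 48q + 6q^2 = 0 ⇒ q = -1 or 9. On the upward-sloping branch, q* = 9.
Check: AVC at q = 9 is €46 ≤ P, so revenue covers variable cost.
Profit = P·q − TC = 154·9 − 770 = €616.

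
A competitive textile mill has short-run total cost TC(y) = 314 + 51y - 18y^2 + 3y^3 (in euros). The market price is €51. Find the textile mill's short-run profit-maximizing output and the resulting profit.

Profit = -€218 at y = 4

AVC = 51 - 18y + 3y^2; min AVC = €24 at y = 3. Since P = €51 ≥ min AVC, the firm produces.
MC = 51 - 36y + 9y^2. Setting P = MC and taking the root on the rising branch gives y* = 4.
TR = 51·4 = 204. TC = 314 + 108 = 422. Profit = 204 − 422 = -€218.
That loss of €218 beats the €314 the firm would lose by shutting down; producing recovers €96 of fixed cost.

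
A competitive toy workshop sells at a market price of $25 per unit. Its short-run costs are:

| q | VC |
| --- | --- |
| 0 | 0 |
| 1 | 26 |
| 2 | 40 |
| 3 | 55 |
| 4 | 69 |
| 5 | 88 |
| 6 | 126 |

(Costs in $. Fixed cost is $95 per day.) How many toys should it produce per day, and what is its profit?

Tabulate TR − TC: q=0: -95; q=1: -96; q=2: -85; q=3: -75; q=4: -64; q=5: -58; q=6: -71.
Profit is maximized at q = 5. AVC there is 88/5 = $17.60 ≤ P, so producing beats shutting down (which would give -$95).

q = 5; profit = -$58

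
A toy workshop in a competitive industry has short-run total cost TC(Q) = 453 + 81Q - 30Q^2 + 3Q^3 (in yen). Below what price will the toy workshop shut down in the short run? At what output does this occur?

¥6 per unit, at Q = 5

The firm shuts down when price falls below the minimum of average variable cost. AVC = VC/Q = 81 - 30Q + 3Q^2.
dAVC/dQ = -30 + 6Q = 0 gives Q = 5. min AVC = 81 - 30·5 + 3·5^2 = 6.
For P < ¥6 the firm produces nothing.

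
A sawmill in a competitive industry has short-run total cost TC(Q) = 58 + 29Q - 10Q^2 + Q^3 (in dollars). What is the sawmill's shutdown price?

The shutdown price is the minimum of AVC. VC = 29Q - 10Q^2 + Q^3, so AVC = 29 - 10Q + Q^2.
dAVC/dQ = -10 + 2Q = 0 gives Q = 5. min AVC = 29 - 10·5 + 5^2 = 4.
For P < $4 the firm produces nothing.

$4 per unit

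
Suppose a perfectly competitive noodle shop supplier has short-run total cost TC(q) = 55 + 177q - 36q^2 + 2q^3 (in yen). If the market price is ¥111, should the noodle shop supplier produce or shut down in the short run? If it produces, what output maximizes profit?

From TC, MC = TC'(q) = 177 - 72q + 6q^2 and AVC = VC/q = 177 - 36q + 2q^2.
AVC hits its minimum where MC = AVC, at q = 9, giving min AVC = 177 - 36·9 + 2·9^2 = ¥15.
Since P = ¥111 ≥ min AVC = ¥15, price covers variable cost and the firm should produce.
Set P = MC: 111 = 177 - 72q + 6q^2 → 66 - 72q + 6q^2 = 0. The roots are q = 1 and q = 11; the profit-maximizing output is on the rising part of MC, so q* = 11.
Check: AVC at q = 11 is ¥23 ≤ P, so revenue covers variable cost.
Profit = P·q − TC = 111·11 − 308 = ¥913.

Produce at q = 11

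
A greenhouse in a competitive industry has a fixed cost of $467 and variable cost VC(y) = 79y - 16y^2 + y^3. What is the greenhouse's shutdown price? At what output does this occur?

Short-run supply begins at min AVC. From VC = 79y - 16y^2 + y^3, AVC = 79 - 16y + y^2.
At the minimum of AVC, MC = AVC. MC = 79 - 32y + 3y^2; setting MC = AVC gives 2y^2 - 16y = 0, so y = 8. min AVC = 15.
So the shutdown price is $15.

$15 per unit, at y = 8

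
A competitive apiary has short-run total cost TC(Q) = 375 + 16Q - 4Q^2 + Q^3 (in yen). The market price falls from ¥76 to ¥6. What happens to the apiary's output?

Output falls from 6 to 0 (the firm shuts down)

AVC = 16 - 4Q + Q^2, minimized at Q = 2 where min AVC = ¥12. MC = 16 - 8Q + 3Q^2.
With P = ¥76 above the shutdown price, P = MC gives Q = 6.
At P = ¥6 < min AVC = ¥12, price no longer covers variable cost at any output, so the firm shuts down: Q = 0.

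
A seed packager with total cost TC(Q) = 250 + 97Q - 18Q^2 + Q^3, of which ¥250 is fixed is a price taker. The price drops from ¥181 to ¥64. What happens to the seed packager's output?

Output falls from 14 to 11

AVC = 97 - 18Q + Q^2, minimized at Q = 9 where min AVC = ¥16. MC = 97 - 36Q + 3Q^2.
At P = ¥181 ≥ min AVC, set P = MC on the rising branch: Q = 14.
At P = ¥64 ≥ min AVC, set P = MC: Q = 11. The firm stays open but cuts output.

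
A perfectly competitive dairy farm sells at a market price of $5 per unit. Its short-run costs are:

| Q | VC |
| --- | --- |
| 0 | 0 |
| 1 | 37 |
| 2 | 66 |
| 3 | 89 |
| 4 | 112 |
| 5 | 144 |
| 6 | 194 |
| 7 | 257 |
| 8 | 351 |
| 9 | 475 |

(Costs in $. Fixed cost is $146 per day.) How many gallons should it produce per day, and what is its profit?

Q = 0 (shut down); profit = -$146

Compute π = P·Q − TC at each output: Q=0: -146; Q=1: -178; Q=2: -202; Q=3: -220; Q=4: -238; Q=5: -265; Q=6: -310; Q=7: -368; Q=8: -457; Q=9: -576.
Profit is highest at Q = 0. Equivalently, the lowest AVC in the table is 112/4 ≈ $28 at Q = 4, and P = $5 falls below it — price never covers variable cost, so the firm shuts down and loses only its fixed cost.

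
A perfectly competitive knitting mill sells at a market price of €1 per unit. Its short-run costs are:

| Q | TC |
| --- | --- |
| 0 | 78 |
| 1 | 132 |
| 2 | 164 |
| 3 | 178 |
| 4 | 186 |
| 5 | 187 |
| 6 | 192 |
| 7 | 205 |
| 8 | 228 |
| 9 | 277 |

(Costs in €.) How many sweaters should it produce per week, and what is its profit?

Profit at each row (π = 1Q − TC): Q=0: -78; Q=1: -131; Q=2: -162; Q=3: -175; Q=4: -182; Q=5: -182; Q=6: -186; Q=7: -198; Q=8: -220; Q=9: -268.
Profit is highest at Q = 0. Equivalently, the lowest AVC in the table is 127/7 ≈ €18.14 at Q = 7, and P = €1 falls below it — price never covers variable cost, so the firm shuts down and loses only its fixed cost.

Q = 0 (shut down); profit = -€78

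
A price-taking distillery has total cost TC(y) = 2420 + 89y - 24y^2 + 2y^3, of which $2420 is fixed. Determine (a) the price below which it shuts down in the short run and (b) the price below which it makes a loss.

Shutdown price = $17; break-even price = $287

Shutdown price = min AVC. AVC = 89 - 24y + 2y^2, with vertex at y = 6 and minimum $17.
ATC = 2420/y + 89 - 24y + 2y^2. Setting dATC/dy = −2420/y^2 − 24 + 4y = 0 gives y = 11 (since 4·11^3 − 24·11^2 = 2420).
min ATC = 2420/11 + 89 − 24·11 + 2·11^2 = $287. That is the break-even price.
Between these two prices the firm operates at a loss; above $287 it earns a profit.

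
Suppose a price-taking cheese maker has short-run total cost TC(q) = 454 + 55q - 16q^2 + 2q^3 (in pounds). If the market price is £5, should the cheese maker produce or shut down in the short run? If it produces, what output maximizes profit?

Shut down

Strip out fixed cost: VC = 55q - 16q^2 + 2q^3. Then AVC = 55 - 16q + 2q^2 and MC = 55 - 32q + 6q^2.
AVC hits its minimum where MC = AVC, at q = 4, giving min AVC = 55 - 16·4 + 2·4^2 = £23.
With P < min AVC (£5 < £23), every unit sold adds to the loss.
The firm minimizes its loss by shutting down and losing only its fixed cost of £454.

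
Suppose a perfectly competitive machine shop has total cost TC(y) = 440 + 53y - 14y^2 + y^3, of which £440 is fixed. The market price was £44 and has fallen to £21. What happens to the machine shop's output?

MC = 53 - 28y + 3y^2; the shutdown threshold is min AVC = £4 (at y = 7).
With P = £44 above the shutdown price, P = MC gives y = 9.
At P = £21 ≥ min AVC, set P = MC: y = 8. The firm stays open but cuts output.

Output falls from 9 to 8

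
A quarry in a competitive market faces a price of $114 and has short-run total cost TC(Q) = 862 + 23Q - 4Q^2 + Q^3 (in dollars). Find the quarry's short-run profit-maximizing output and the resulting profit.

AVC = 23 - 4Q + Q^2 has its minimum $19 at Q = 2; price $114 clears that bar, so the firm operates.
MC = 23 - 8Q + 3Q^2. Setting P = MC and taking the root on the rising branch gives Q* = 7.
TR = 114·7 = 798. TC = 862 + 308 = 1170. Profit = 798 − 1170 = -$372.
Shutting down would mean losing the fixed cost of $862, so operating at a loss of $372 is better by $490.

Profit = -$372 at Q = 7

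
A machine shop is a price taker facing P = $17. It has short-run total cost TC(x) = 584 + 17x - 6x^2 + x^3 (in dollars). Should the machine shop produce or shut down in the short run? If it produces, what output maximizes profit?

From TC, MC = TC'(x) = 17 - 12x + 3x^2 and AVC = VC/x = 17 - 6x + x^2.
AVC hits its minimum where MC = AVC, at x = 3, giving min AVC = 17 - 6·3 + 3^2 = $8.
Since P = $17 ≥ min AVC = $8, price covers variable cost and the firm should produce.
Set P = MC: 17 = 17 - 12x + 3x^2 → -12x + 3x^2 = 0. The roots are x = 0 and x = 4; the profit-maximizing output is on the rising part of MC, so x* = 4.
Check: AVC at x = 4 is $9 ≤ P, so revenue covers variable cost.
Profit = P·x − TC = 17·4 − 620 = -$552, a loss, but smaller than the $584 fixed cost the firm would lose by shutting down.

Produce at x = 4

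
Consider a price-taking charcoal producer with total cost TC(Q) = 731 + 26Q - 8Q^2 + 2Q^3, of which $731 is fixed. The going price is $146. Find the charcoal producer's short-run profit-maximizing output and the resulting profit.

Profit = -$155 at Q = 6

AVC = 26 - 8Q + 2Q^2 has its minimum $18 at Q = 2; price $146 clears that bar, so the firm operates.
With MC = 26 - 16Q + 6Q^2, P = MC on the upward-sloping part at Q* = 6.
TR = 146·6 = 876. TC = 731 + 300 = 1031. Profit = 876 − 1031 = -$155.
That loss of $155 beats the $731 the firm would lose by shutting down; producing recovers $576 of fixed cost.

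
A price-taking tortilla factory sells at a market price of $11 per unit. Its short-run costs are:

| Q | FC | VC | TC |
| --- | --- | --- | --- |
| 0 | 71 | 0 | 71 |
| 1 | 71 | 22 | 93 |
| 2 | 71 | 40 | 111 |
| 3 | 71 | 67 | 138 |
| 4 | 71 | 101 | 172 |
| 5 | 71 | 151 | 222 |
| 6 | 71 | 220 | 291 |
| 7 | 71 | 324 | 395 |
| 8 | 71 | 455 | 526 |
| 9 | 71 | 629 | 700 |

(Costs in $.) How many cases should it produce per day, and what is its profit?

Q = 0 (shut down); profit = -$71

Tabulate TR − TC: Q=0: -71; Q=1: -82; Q=2: -89; Q=3: -105; Q=4: -128; Q=5: -167; Q=6: -225; Q=7: -318; Q=8: -438; Q=9: -601.
Profit is highest at Q = 0. Equivalently, the lowest AVC in the table is 40/2 ≈ $20 at Q = 2, and P = $11 falls below it — price never covers variable cost, so the firm shuts down and loses only its fixed cost.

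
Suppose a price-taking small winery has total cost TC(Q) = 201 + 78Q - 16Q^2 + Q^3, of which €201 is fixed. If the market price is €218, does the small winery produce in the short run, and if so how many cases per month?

Variable cost is VC = 78Q - 16Q^2 + Q^3, so AVC = VC/Q = 78 - 16Q + Q^2 and MC = dTC/dQ = 78 - 32Q + 3Q^2.
AVC is minimized where dAVC/dQ = -16 + 2Q = 0, at Q = 8; min AVC = 78 - 16·8 + 8^2 = €14.
Because €218 ≥ €14, revenue can cover variable cost; the firm operates.
P = MC gives -140 - 32Q + 3Q^2 = 0, with roots -10/3 and 14. Take the larger (rising MC): Q* = 14.
Check: AVC at Q = 14 is €50 ≤ P, so revenue covers variable cost.
Profit = P·Q − TC = 218·14 − 901 = €2151.

Produce at Q = 14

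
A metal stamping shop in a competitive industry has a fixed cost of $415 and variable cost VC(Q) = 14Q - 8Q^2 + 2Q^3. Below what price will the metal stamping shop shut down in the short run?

$6 per unit

The shutdown price is the minimum of AVC. VC = 14Q - 8Q^2 + 2Q^3, so AVC = 14 - 8Q + 2Q^2.
dAVC/dQ = -8 + 4Q = 0 gives Q = 2. min AVC = 14 - 8·2 + 2·2^2 = 6.
For P < $6 the firm produces nothing.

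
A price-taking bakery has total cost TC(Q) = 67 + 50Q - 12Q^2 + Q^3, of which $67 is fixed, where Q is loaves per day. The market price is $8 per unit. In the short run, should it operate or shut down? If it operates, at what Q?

Variable cost is VC = 50Q - 12Q^2 + Q^3, so AVC = VC/Q = 50 - 12Q + Q^2 and MC = dTC/dQ = 50 - 24Q + 3Q^2.
The AVC parabola has its vertex at Q = 12/2 = 6, where AVC = 50 - 12·6 + 6^2 = $14.
With P < min AVC ($8 < $14), every unit sold adds to the loss.
The firm minimizes its loss by shutting down and losing only its fixed cost of $67.

Shut down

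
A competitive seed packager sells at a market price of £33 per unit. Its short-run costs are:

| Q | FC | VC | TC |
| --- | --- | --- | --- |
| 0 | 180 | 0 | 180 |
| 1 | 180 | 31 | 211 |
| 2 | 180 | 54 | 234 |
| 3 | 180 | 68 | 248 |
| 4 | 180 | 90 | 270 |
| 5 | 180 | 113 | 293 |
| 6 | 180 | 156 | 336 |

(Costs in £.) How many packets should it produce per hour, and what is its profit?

Profit at each row (π = 33Q − TC): Q=0: -180; Q=1: -178; Q=2: -168; Q=3: -149; Q=4: -138; Q=5: -128; Q=6: -138.
Profit is maximized at Q = 5. AVC there is 113/5 = £22.60 ≤ P, so producing beats shutting down (which would give -£180).

Q = 5; profit = -£128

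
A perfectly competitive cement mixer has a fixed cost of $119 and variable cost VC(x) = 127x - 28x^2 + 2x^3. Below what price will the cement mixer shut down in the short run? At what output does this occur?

$29 per unit, at x = 7

The shutdown price is the minimum of AVC. VC = 127x - 28x^2 + 2x^3, so AVC = 127 - 28x + 2x^2.
dAVC/dx = -28 + 4x = 0 gives x = 7. min AVC = 127 - 28·7 + 2·7^2 = 29.
So the shutdown price is $29.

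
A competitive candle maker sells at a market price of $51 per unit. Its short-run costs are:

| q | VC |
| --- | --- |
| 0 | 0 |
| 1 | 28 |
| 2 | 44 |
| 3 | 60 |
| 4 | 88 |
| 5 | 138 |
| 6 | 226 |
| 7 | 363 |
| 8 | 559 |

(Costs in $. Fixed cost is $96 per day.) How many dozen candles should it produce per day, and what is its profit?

Profit at each row (π = 51q − TC): q=0: -96; q=1: -73; q=2: -38; q=3: -3; q=4: 20; q=5: 21; q=6: -16; q=7: -102; q=8: -247.
Profit is maximized at q = 5. AVC there is 138/5 = $27.60 ≤ P, so producing beats shutting down (which would give -$96).

q = 5; profit = $21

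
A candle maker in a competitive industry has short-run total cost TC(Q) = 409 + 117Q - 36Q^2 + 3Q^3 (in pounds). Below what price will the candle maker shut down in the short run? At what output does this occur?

£9 per unit, at Q = 6

The firm shuts down when price falls below the minimum of average variable cost. AVC = VC/Q = 117 - 36Q + 3Q^2.
At the minimum of AVC, MC = AVC. MC = 117 - 72Q + 9Q^2; setting MC = AVC gives 6Q^2 - 36Q = 0, so Q = 6. min AVC = 9.
For P < £9 the firm produces nothing.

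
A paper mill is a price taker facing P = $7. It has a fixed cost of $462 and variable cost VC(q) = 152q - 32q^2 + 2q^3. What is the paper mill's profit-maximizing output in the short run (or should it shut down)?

Shut down

Variable cost is VC = 152q - 32q^2 + 2q^3, so AVC = VC/q = 152 - 32q + 2q^2 and MC = dTC/dq = 152 - 64q + 6q^2.
The AVC parabola has its vertex at q = 32/4 = 8, where AVC = 152 - 32·8 + 2·8^2 = $24.
Since P = $7 < min AVC = $24, price fails to cover variable cost at any output.
The firm minimizes its loss by shutting down and losing only its fixed cost of $462.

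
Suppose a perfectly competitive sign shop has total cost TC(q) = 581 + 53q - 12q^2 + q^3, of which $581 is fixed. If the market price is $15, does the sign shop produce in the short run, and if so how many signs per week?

From TC, MC = TC'(q) = 53 - 24q + 3q^2 and AVC = VC/q = 53 - 12q + q^2.
AVC is minimized where dAVC/dq = -12 + 2q = 0, at q = 6; min AVC = 53 - 12·6 + 6^2 = $17.
With P < min AVC ($15 < $17), every unit sold adds to the loss.
The firm minimizes its loss by shutting down and losing only its fixed cost of $581.

Shut down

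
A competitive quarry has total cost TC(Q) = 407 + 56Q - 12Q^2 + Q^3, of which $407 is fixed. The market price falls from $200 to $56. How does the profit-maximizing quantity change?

AVC = 56 - 12Q + Q^2, minimized at Q = 6 where min AVC = $20. MC = 56 - 24Q + 3Q^2.
With P = $200 above the shutdown price, P = MC gives Q = 12.
At P = $56 ≥ min AVC, set P = MC: Q = 8. The firm stays open but cuts output.

Output falls from 12 to 8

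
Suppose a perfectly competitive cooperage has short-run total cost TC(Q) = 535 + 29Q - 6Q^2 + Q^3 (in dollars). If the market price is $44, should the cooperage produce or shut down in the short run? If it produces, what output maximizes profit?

Variable cost is VC = 29Q - 6Q^2 + Q^3, so AVC = VC/Q = 29 - 6Q + Q^2 and MC = dTC/dQ = 29 - 12Q + 3Q^2.
AVC hits its minimum where MC = AVC, at Q = 3, giving min AVC = 29 - 6·3 + 3^2 = $20.
Because $44 ≥ $20, revenue can cover variable cost; the firm operates.
P = MC gives -15 - 12Q + 3Q^2 = 0, with roots -1 and 5. Take the larger (rising MC): Q* = 5.
Check: AVC at Q = 5 is $24 ≤ P, so revenue covers variable cost.
Profit = P·Q − TC = 44·5 − 655 = -$435, a loss, but smaller than the $535 fixed cost the firm would lose by shutting down.

Produce at Q = 5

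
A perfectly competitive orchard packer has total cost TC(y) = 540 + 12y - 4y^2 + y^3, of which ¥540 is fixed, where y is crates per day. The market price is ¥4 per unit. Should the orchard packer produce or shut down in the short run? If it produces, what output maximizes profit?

Strip out fixed cost: VC = 12y - 4y^2 + y^3. Then AVC = 12 - 4y + y^2 and MC = 12 - 8y + 3y^2.
The AVC parabola has its vertex at y = 4/2 = 2, where AVC = 12 - 4·2 + 2^2 = ¥8.
With P < min AVC (¥4 < ¥8), every unit sold adds to the loss.
Best response: produce nothing and absorb the ¥540 fixed cost.

Shut down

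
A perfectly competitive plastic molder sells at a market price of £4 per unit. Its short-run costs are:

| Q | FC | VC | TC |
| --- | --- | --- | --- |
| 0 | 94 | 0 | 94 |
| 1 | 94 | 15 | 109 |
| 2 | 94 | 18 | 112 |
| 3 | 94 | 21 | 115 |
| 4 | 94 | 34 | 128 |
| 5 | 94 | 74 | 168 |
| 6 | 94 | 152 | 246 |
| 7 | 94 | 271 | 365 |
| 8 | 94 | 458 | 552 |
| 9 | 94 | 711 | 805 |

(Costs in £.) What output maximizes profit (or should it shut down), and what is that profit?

Compute π = P·Q − TC at each output: Q=0: -94; Q=1: -105; Q=2: -104; Q=3: -103; Q=4: -112; Q=5: -148; Q=6: -222; Q=7: -337; Q=8: -520; Q=9: -769.
Profit is highest at Q = 0. Equivalently, the lowest AVC in the table is 21/3 ≈ £7 at Q = 3, and P = £4 falls below it — price never covers variable cost, so the firm shuts down and loses only its fixed cost.

Q = 0 (shut down); profit = -£94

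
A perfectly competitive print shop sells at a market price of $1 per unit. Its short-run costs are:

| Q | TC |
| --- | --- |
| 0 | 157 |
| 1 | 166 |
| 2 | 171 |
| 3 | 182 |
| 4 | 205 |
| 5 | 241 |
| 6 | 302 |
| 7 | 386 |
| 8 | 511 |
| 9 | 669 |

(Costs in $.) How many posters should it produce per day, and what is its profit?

Compute π = P·Q − TC at each output: Q=0: -157; Q=1: -165; Q=2: -169; Q=3: -179; Q=4: -201; Q=5: -236; Q=6: -296; Q=7: -379; Q=8: -503; Q=9: -660.
Profit is highest at Q = 0. Equivalently, the lowest AVC in the table is 14/2 ≈ $7 at Q = 2, and P = $1 falls below it — price never covers variable cost, so the firm shuts down and loses only its fixed cost.

Q = 0 (shut down); profit = -$157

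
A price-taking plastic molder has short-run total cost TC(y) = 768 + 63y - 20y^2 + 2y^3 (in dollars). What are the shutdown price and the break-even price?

Shutdown price = $13; break-even price = $127

Shutdown price = min AVC. AVC = 63 - 20y + 2y^2, with vertex at y = 5 and minimum $13.
ATC = 768/y + 63 - 20y + 2y^2. Setting dATC/dy = −768/y^2 − 20 + 4y = 0 gives y = 8 (since 4·8^3 − 20·8^2 = 768).
min ATC = 768/8 + 63 − 20·8 + 2·8^2 = $127. That is the break-even price.
For $13 ≤ P < $127 the firm produces at a loss; below $13 it shuts down.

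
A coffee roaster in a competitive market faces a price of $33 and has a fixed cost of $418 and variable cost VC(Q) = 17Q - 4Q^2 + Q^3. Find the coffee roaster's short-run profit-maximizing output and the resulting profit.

AVC = 17 - 4Q + Q^2; min AVC = $13 at Q = 2. Since P = $33 ≥ min AVC, the firm produces.
MC = 17 - 8Q + 3Q^2. Setting P = MC and taking the root on the rising branch gives Q* = 4.
TR = 33·4 = 132. TC = 418 + 68 = 486. Profit = 132 − 486 = -$354.
By producing, the firm covers all variable cost plus $64 of fixed cost; shutting down would lose the full $418.

Profit = -$354 at Q = 4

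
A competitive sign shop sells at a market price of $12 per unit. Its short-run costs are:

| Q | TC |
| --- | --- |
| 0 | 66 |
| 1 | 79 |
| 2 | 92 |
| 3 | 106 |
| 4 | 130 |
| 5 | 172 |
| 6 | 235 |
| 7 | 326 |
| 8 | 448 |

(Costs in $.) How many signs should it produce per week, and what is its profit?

Tabulate TR − TC: Q=0: -66; Q=1: -67; Q=2: -68; Q=3: -70; Q=4: -82; Q=5: -112; Q=6: -163; Q=7: -242; Q=8: -352.
Profit is highest at Q = 0. Equivalently, the lowest AVC in the table is 13/1 ≈ $13 at Q = 1, and P = $12 falls below it — price never covers variable cost, so the firm shuts down and loses only its fixed cost.

Q = 0 (shut down); profit = -$66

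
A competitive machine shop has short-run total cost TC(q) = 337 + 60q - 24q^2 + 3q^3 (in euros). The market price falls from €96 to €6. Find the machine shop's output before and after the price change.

AVC = 60 - 24q + 3q^2, minimized at q = 4 where min AVC = €12. MC = 60 - 48q + 9q^2.
With P = €96 above the shutdown price, P = MC gives q = 6.
At P = €6 < min AVC = €12, price no longer covers variable cost at any output, so the firm shuts down: q = 0.

Output falls from 6 to 0 (the firm shuts down)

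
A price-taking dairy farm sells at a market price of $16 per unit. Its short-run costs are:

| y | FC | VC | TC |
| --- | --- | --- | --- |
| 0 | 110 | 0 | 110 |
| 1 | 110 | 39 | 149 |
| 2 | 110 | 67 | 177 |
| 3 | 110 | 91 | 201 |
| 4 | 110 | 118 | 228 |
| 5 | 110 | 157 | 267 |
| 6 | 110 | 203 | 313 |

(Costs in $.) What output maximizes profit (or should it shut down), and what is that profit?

Tabulate TR − TC: y=0: -110; y=1: -133; y=2: -145; y=3: -153; y=4: -164; y=5: -187; y=6: -217.
Profit is highest at y = 0. Equivalently, the lowest AVC in the table is 118/4 ≈ $29.50 at y = 4, and P = $16 falls below it — price never covers variable cost, so the firm shuts down and loses only its fixed cost.

y = 0 (shut down); profit = -$110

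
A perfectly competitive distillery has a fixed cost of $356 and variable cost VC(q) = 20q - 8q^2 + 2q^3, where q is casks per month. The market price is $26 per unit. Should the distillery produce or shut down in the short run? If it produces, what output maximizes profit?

Variable cost is VC = 20q - 8q^2 + 2q^3, so AVC = VC/q = 20 - 8q + 2q^2 and MC = dTC/dq = 20 - 16q + 6q^2.
AVC hits its minimum where MC = AVC, at q = 2, giving min AVC = 20 - 8·2 + 2·2^2 = $12.
Because $26 ≥ $12, revenue can cover variable cost; the firm operates.
P = MC gives -6 - 16q + 6q^2 = 0, with roots -1/3 and 3. Take the larger (rising MC): q* = 3.
Check: AVC at q = 3 is $14 ≤ P, so revenue covers variable cost.
Profit = P·q − TC = 26·3 − 398 = -$320, a loss, but smaller than the $356 fixed cost the firm would lose by shutting down.

Produce at q = 3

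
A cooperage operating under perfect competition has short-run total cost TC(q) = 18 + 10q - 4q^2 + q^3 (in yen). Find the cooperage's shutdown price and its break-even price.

Shutdown price = ¥6; break-even price = ¥13

Shutdown price = min AVC. AVC = 10 - 4q + q^2, with vertex at q = 2 and minimum ¥6.
ATC = 18/q + 10 - 4q + q^2. Setting dATC/dq = −18/q^2 − 4 + 2q = 0 gives q = 3 (since 2·3^3 − 4·3^2 = 18).
min ATC = 18/3 + 10 − 4·3 + 3^2 = ¥13. That is the break-even price.
Between these two prices the firm operates at a loss; above ¥13 it earns a profit.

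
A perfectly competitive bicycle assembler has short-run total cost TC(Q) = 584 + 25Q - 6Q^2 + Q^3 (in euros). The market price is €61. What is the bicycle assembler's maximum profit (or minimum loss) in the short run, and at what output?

Profit = -€368 at Q = 6

AVC = 25 - 6Q + Q^2; min AVC = €16 at Q = 3. Since P = €61 ≥ min AVC, the firm produces.
With MC = 25 - 12Q + 3Q^2, P = MC on the upward-sloping part at Q* = 6.
TR = 61·6 = 366. TC = 584 + 150 = 734. Profit = 366 − 734 = -€368.
That loss of €368 beats the €584 the firm would lose by shutting down; producing recovers €216 of fixed cost.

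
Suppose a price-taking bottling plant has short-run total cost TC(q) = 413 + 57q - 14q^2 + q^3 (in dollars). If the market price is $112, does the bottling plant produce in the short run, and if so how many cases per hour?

Strip out fixed cost: VC = 57q - 14q^2 + q^3. Then AVC = 57 - 14q + q^2 and MC = 57 - 28q + 3q^2.
The AVC parabola has its vertex at q = 14/2 = 7, where AVC = 57 - 14·7 + 7^2 = $8.
Because $112 ≥ $8, revenue can cover variable cost; the firm operates.
Set P = MC: 112 = 57 - 28q + 3q^2 → -55 - 28q + 3q^2 = 0. The roots are q = -5/3 and q = 11; the profit-maximizing output is on the rising part of MC, so q* = 11.
Check: AVC at q = 11 is $24 ≤ P, so revenue covers variable cost.
Profit = P·q − TC = 112·11 − 677 = $555.

Produce at q = 11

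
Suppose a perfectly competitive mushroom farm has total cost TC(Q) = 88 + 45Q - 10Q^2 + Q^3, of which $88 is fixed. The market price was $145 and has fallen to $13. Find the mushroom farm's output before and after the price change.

Output falls from 10 to 0 (the firm shuts down)

MC = 45 - 20Q + 3Q^2; the shutdown threshold is min AVC = $20 (at Q = 5).
With P = $145 above the shutdown price, P = MC gives Q = 10.
At P = $13 < min AVC = $20, price no longer covers variable cost at any output, so the firm shuts down: Q = 0.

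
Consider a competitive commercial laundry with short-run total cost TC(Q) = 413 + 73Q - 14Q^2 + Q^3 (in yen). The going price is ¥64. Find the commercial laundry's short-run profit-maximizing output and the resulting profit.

Profit = -¥89 at Q = 9

AVC = 73 - 14Q + Q^2 has its minimum ¥24 at Q = 7; price ¥64 clears that bar, so the firm operates.
With MC = 73 - 28Q + 3Q^2, P = MC on the upward-sloping part at Q* = 9.
TR = 64·9 = 576. TC = 413 + 252 = 665. Profit = 576 − 665 = -¥89.
Shutting down would mean losing the fixed cost of ¥413, so operating at a loss of ¥89 is better by ¥324.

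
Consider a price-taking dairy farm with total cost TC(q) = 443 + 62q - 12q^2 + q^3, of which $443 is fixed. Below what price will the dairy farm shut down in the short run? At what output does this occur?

$26 per unit, at q = 6

The shutdown price is the minimum of AVC. VC = 62q - 12q^2 + q^3, so AVC = 62 - 12q + q^2.
At the minimum of AVC, MC = AVC. MC = 62 - 24q + 3q^2; setting MC = AVC gives 2q^2 - 12q = 0, so q = 6. min AVC = 26.
For P < $26 the firm produces nothing.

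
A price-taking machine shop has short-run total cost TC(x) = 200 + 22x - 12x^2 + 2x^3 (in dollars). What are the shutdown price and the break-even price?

Shutdown price = $4; break-even price = $52

Shutdown price = min AVC. AVC = 22 - 12x + 2x^2, with vertex at x = 3 and minimum $4.
ATC = 200/x + 22 - 12x + 2x^2. Setting dATC/dx = −200/x^2 − 12 + 4x = 0 gives x = 5 (since 4·5^3 − 12·5^2 = 200).
min ATC = 200/5 + 22 − 12·5 + 2·5^2 = $52. That is the break-even price.
For $4 ≤ P < $52 the firm produces at a loss; below $4 it shuts down.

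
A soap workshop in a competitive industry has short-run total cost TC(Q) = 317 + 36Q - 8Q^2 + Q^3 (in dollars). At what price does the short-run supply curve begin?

Short-run supply begins at min AVC. From VC = 36Q - 8Q^2 + Q^3, AVC = 36 - 8Q + Q^2.
At the minimum of AVC, MC = AVC. MC = 36 - 16Q + 3Q^2; setting MC = AVC gives 2Q^2 - 8Q = 0, so Q = 4. min AVC = 20.
For P < $20 the firm produces nothing.

$20 per unit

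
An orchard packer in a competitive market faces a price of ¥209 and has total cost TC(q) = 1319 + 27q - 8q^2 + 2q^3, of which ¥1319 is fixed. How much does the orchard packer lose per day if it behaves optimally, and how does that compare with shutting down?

AVC = 27 - 8q + 2q^2; min AVC = ¥19 at q = 2. Since P = ¥209 ≥ min AVC, the firm produces.
MC = 27 - 16q + 6q^2. Setting P = MC and taking the root on the rising branch gives q* = 7.
TR = 209·7 = 1463. TC = 1319 + 483 = 1802. Profit = 1463 − 1802 = -¥339.
By producing, the firm covers all variable cost plus ¥980 of fixed cost; shutting down would lose the full ¥1319.

Profit = -¥339 at q = 7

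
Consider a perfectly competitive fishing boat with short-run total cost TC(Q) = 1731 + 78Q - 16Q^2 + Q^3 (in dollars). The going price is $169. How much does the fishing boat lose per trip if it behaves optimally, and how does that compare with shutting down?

AVC = 78 - 16Q + Q^2 has its minimum $14 at Q = 8; price $169 clears that bar, so the firm operates.
With MC = 78 - 32Q + 3Q^2, P = MC on the upward-sloping part at Q* = 13.
TR = 169·13 = 2197. TC = 1731 + 507 = 2238. Profit = 2197 − 2238 = -$41.
Shutting down would mean losing the fixed cost of $1731, so operating at a loss of $41 is better by $1690.

Profit = -$41 at Q = 13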